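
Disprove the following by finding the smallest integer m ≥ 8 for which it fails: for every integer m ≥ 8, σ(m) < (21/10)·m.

m = 12

m = 8: σ(8) = 15; 15 < 84/5.
m = 9: σ(9) = 13; 13 < 189/10.
m = 10: σ(10) = 18; 18 < 21.
m = 11: σ(11) = 12; 12 < 231/10.
m = 12: σ(12) = 28; 28 ≥ 126/5.
So m = 12 is the smallest counterexample.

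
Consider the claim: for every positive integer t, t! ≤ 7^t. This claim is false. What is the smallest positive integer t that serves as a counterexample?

t = 17

We need the least positive integer t for which t! > 7^t.
For t = 1, 2, 3, 4, …, 14, 15, 16 the conclusion holds.
t = 17: t! = 355687428096000 and 7^t = 232630513987207, so 355687428096000 > 232630513987207.
Thus t = 17 disproves the claim, and no smaller t works.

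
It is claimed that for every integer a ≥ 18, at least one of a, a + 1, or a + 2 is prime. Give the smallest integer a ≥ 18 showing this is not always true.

a = 20

Check each integer a ≥ 18 in order until a, a + 1, a + 2 are all composite.
a = 18: 19 is prime.
a = 19: 19 is prime.
a = 20: 20 = 2 × 10; 21 = 3 × 7; 22 = 2 × 11 — all composite.
Thus a = 20 disproves the claim, and no smaller a works.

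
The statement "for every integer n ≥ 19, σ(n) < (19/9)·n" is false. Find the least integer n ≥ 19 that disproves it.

We need the least integer n ≥ 19 for which the claim fails.
n = 19: σ(19) = 20; 20 < 361/9.
n = 20: σ(20) = 42; 42 < 380/9.
n = 21: σ(21) = 32; 32 < 133/3.
n = 22: σ(22) = 36; 36 < 418/9.
n = 23: σ(23) = 24; 24 < 437/9.
n = 24: σ(24) = 60; 60 ≥ 152/3.

n = 24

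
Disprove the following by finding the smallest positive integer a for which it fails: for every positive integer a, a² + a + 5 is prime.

a = 4

For a = 1, 2, 3 the conclusion holds.
a = 4: a² + a + 5 = 25 = 5 × 5, composite.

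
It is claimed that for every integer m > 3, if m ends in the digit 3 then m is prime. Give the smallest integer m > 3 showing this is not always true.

A counterexample is any integer m > 3 such that m ends in the digit 3 but m is not prime; we check each in order.
m = 13: 13 ends in 3 and is prime.
m = 23: 23 ends in 3 and is prime.
m = 33: 33 ends in 3; 33 = 3 × 11, composite.
So m = 33 is the smallest counterexample.

m = 33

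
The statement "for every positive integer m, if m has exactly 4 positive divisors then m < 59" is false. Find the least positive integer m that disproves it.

Check each positive integer m in order until m has exactly 4 positive divisors but the claim fails.
The first 19 eligible values, up to m = 58, all satisfy the conclusion.
m = 62: τ(62) = 4; 62 ≥ 59.

m = 62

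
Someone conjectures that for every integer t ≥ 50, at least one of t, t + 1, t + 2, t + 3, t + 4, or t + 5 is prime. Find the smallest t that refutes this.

Check each integer t ≥ 50 in order until t, t + 1, t + 2, t + 3, t + 4, t + 5 are all composite.
The first 40 eligible values, up to t = 89, all satisfy the conclusion.
t = 90: 90 = 2 × 45; 91 = 7 × 13; 92 = 2 × 46; 93 = 3 × 31; 94 = 2 × 47; 95 = 5 × 19 — all composite.
Thus t = 90 disproves the claim, and no smaller t works.

t = 90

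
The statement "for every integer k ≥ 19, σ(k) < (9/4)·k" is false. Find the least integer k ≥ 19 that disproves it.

k = 24

For k = 19, 20, 21, 22, 23 the conclusion holds.
k = 24: σ(24) = 60; 60 ≥ 54.
Thus k = 24 disproves the claim, and no smaller k works.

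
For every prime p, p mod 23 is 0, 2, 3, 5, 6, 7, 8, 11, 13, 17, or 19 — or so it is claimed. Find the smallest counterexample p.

p = 37

Check each prime p in order until the claim fails.
The first 11 eligible values, up to p = 31, all satisfy the conclusion.
p = 37: 37 mod 23 = 14 — not in {0, 2, 3, 5, 6, 7, 8, 11, 13, 17, 19}.
Thus p = 37 disproves the claim, and no smaller p works.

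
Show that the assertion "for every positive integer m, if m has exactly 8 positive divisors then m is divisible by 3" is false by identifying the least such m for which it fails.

m = 40

Check each positive integer m in order until m has exactly 8 positive divisors but m is not divisible by 3.
For m = 24, 30 the conclusion holds.
m = 40: τ(40) = 8; 40 mod 3 = 1.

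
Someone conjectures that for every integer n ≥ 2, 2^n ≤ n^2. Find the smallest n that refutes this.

n = 5

Check each integer n ≥ 2 in order until 2^n > n^2.
For n = 2, 3, 4 the conclusion holds.
n = 5: 2^n = 32 and n^2 = 25, so 32 > 25.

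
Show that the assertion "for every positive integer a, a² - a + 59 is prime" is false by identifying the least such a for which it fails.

For a = 1, 2 the conclusion holds.
a = 3: a² - a + 59 = 65 = 5 × 13, composite.

a = 3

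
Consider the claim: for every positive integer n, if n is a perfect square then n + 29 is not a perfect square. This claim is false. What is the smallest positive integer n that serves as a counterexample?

The first 13 eligible values, up to n = 169, all satisfy the conclusion.
n = 196: 196 = 14² and 196 + 29 = 225 = 15².

n = 196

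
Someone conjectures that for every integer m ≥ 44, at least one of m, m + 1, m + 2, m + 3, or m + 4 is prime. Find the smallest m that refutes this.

m = 48

The first 4 eligible values, up to m = 47, all satisfy the conclusion.
m = 48: 48 = 2 × 24; 49 = 7 × 7; 50 = 2 × 25; 51 = 3 × 17; 52 = 2 × 26 — all composite.
Hence m = 48 is a counterexample.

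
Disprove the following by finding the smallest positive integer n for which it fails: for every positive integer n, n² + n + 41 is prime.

Check each positive integer n in order until n² + n + 41 is not prime.
For n = 1, 2, 3, 4, …, 37, 38, 39 the conclusion holds.
n = 40: n² + n + 41 = 1681 = 41 × 41, composite.

n = 40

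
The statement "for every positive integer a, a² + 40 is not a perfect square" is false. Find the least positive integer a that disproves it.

a = 3

Check each positive integer a in order until a² + 40 is a perfect square.
For a = 1, 2 the conclusion holds.
a = 3: 3² + 40 = 49 = 7², a perfect square.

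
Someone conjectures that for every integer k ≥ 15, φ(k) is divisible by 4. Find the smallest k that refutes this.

We need the least integer k ≥ 15 for which φ(k) is not divisible by 4.
For k = 15, 16, 17 the conclusion holds.
k = 18: φ(18) = 6; 6 mod 4 = 2.

k = 18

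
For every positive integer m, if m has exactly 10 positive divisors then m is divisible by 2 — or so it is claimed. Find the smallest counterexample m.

m = 405

The first 9 eligible values, up to m = 368, all satisfy the conclusion.
m = 405: τ(405) = 10; 405 mod 2 = 1.
So m = 405 is the smallest counterexample.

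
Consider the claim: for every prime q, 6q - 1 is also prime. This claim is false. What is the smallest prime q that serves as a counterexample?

A counterexample is any prime q such that 6q - 1 is not prime; we check each in order.
q = 2: 6q - 1 = 11, prime.
q = 3: 6q - 1 = 17, prime.
q = 5: 6q - 1 = 29, prime.
q = 7: 6q - 1 = 41, prime.
q = 11: 6q - 1 = 65 = 5 × 13, not prime.

q = 11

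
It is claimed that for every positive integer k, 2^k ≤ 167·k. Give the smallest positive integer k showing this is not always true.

For k = 1, 2, 3, 4, 5, 6, 7, 8, 9, 10 the conclusion holds.
k = 11: 2^k = 2048 and 167·k = 1837, so 2048 > 1837.

k = 11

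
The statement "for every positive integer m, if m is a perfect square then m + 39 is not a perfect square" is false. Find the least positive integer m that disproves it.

We need the least positive integer m for which m is a perfect square but m + 39 is a perfect square.
For m = 1, 4, 9, 16 the conclusion holds.
m = 25: 25 = 5² and 25 + 39 = 64 = 8².
So m = 25 is the smallest counterexample.

m = 25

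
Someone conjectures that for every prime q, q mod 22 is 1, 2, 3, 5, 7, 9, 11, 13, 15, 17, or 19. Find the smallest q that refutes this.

The first 13 eligible values, up to q = 41, all satisfy the conclusion.
q = 43: 43 mod 22 = 21 — not in {1, 2, 3, 5, 7, 9, 11, 13, 15, 17, 19}.
Thus q = 43 disproves the claim, and no smaller q works.

q = 43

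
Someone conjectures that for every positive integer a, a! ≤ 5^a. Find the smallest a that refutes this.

We need the least positive integer a for which a! > 5^a.
For a = 1, 2, 3, 4, …, 9, 10, 11 the conclusion holds.
a = 12: a! = 479001600 and 5^a = 244140625, so 479001600 > 244140625.
Thus a = 12 disproves the claim, and no smaller a works.

a = 12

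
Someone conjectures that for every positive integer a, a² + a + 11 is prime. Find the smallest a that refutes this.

a = 10

We need the least positive integer a for which a² + a + 11 is not prime.
For a = 1, 2, 3, 4, 5, 6, 7, 8, 9 the conclusion holds.
a = 10: a² + a + 11 = 121 = 11 × 11, composite.
Thus a = 10 disproves the claim, and no smaller a works.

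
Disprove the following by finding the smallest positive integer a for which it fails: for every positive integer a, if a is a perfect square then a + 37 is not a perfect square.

A counterexample is any positive integer a such that a is a perfect square but a + 37 is a perfect square; we check each in order.
The first 17 eligible values, up to a = 289, all satisfy the conclusion.
a = 324: 324 = 18² and 324 + 37 = 361 = 19².
Thus a = 324 disproves the claim, and no smaller a works.

a = 324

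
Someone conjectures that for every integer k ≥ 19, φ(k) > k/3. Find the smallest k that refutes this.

k = 24

k = 19: φ(19) = 18 and 19/3 = 19/3, so φ(19) > 19/3.
k = 20: φ(20) = 8 and 20/3 = 20/3, so φ(20) > 20/3.
k = 21: φ(21) = 12 and 21/3 = 7, so φ(21) > 21/3.
k = 22: φ(22) = 10 and 22/3 = 22/3, so φ(22) > 22/3.
k = 23: φ(23) = 22 and 23/3 = 23/3, so φ(23) > 23/3.
k = 24: φ(24) = 8 and 24/3 = 8, so φ(24) ≤ 24/3.
Hence k = 24 is a counterexample.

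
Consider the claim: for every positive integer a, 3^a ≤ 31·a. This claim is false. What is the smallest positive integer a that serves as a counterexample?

a = 5

A counterexample is any positive integer a such that 3^a > 31·a; we check each in order.
For a = 1, 2, 3, 4 the conclusion holds.
a = 5: 3^a = 243 and 31·a = 155, so 243 > 155.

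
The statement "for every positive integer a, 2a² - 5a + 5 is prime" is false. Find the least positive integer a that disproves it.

We need the least positive integer a for which 2a² - 5a + 5 is not prime.
a = 1: 2a² - 5a + 5 = 2, prime.
a = 2: 2a² - 5a + 5 = 3, prime.
a = 3: 2a² - 5a + 5 = 8 = 2 × 4, composite.
Thus a = 3 disproves the claim, and no smaller a works.

a = 3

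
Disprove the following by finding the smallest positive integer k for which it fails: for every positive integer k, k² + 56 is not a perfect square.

k = 5

k = 1: 1² + 56 = 57, not a perfect square.
k = 2: 2² + 56 = 60, not a perfect square.
k = 3: 3² + 56 = 65, not a perfect square.
k = 4: 4² + 56 = 72, not a perfect square.
k = 5: 5² + 56 = 81 = 9², a perfect square.
Hence k = 5 is a counterexample.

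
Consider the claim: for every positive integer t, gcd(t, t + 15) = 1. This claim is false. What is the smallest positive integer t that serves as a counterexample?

t = 3

t = 1: gcd(1, 16) = 1.
t = 2: gcd(2, 17) = 1.
t = 3: gcd(3, 18) = 3.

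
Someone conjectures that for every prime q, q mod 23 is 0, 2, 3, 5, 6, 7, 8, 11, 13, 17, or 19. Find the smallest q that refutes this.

For q = 2, 3, 5, 7, …, 23, 29, 31 the conclusion holds.
q = 37: 37 mod 23 = 14 — not in {0, 2, 3, 5, 6, 7, 8, 11, 13, 17, 19}.
Hence q = 37 is a counterexample.

q = 37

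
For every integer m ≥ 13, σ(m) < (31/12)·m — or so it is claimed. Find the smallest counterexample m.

The first 35 eligible values, up to m = 47, all satisfy the conclusion.
m = 48: σ(48) = 124; 124 ≥ 124.

m = 48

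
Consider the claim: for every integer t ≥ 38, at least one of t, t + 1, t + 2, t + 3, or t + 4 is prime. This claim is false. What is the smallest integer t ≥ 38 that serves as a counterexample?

t = 48

For t = 38, 39, 40, 41, 42, 43, 44, 45, 46, 47 the conclusion holds.
t = 48: 48 = 2 × 24; 49 = 7 × 7; 50 = 2 × 25; 51 = 3 × 17; 52 = 2 × 26 — all composite.
So t = 48 is the smallest counterexample.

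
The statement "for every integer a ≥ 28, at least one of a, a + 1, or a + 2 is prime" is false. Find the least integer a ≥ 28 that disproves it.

We need the least integer a ≥ 28 for which a, a + 1, a + 2 are all composite.
a = 28: 29 is prime.
a = 29: 29 is prime.
a = 30: 31 is prime.
a = 31: 31 is prime.
a = 32: 32 = 2 × 16; 33 = 3 × 11; 34 = 2 × 17 — all composite.
Hence a = 32 is a counterexample.

a = 32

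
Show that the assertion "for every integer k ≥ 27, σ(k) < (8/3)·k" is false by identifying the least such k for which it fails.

k = 60

Check each integer k ≥ 27 in order until the claim fails.
For k = 27, 28, 29, 30, …, 57, 58, 59 the conclusion holds.
k = 60: σ(60) = 168; 168 ≥ 160.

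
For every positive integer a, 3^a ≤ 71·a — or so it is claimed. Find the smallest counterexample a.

a = 6

The first 5 eligible values, up to a = 5, all satisfy the conclusion.
a = 6: 3^a = 729 and 71·a = 426, so 729 > 426.
Thus a = 6 disproves the claim, and no smaller a works.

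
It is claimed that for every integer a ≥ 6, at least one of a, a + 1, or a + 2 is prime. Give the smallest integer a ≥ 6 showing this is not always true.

a = 8

Check each integer a ≥ 6 in order until a, a + 1, a + 2 are all composite.
a = 6: 7 is prime.
a = 7: 7 is prime.
a = 8: 8 = 2 × 4; 9 = 3 × 3; 10 = 2 × 5 — all composite.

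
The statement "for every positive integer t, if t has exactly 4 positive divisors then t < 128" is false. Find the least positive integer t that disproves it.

t = 129

For t = 6, 8, 10, 14, …, 122, 123, 125 the conclusion holds.
t = 129: τ(129) = 4; 129 ≥ 128.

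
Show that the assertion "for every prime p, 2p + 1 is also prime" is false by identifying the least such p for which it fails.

p = 7

For p = 2, 3, 5 the conclusion holds.
p = 7: 2p + 1 = 15 = 3 × 5, not prime.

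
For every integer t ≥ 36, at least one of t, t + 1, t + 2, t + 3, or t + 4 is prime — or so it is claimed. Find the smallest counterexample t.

The first 12 eligible values, up to t = 47, all satisfy the conclusion.
t = 48: 48 = 2 × 24; 49 = 7 × 7; 50 = 2 × 25; 51 = 3 × 17; 52 = 2 × 26 — all composite.

t = 48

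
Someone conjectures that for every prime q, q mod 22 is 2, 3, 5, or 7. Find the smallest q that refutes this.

q = 11

We need the least prime q for which the claim fails.
The first 4 eligible values, up to q = 7, all satisfy the conclusion.
q = 11: 11 mod 22 = 11 — not in {2, 3, 5, 7}.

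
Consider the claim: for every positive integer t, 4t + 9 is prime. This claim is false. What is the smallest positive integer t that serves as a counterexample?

t = 3

We need the least positive integer t for which 4t + 9 is not prime.
For t = 1, 2 the conclusion holds.
t = 3: 4t + 9 = 21 = 3 × 7, composite.
Thus t = 3 disproves the claim, and no smaller t works.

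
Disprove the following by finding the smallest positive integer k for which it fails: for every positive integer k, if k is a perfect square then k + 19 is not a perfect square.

k = 81

We need the least positive integer k for which k is a perfect square but k + 19 is a perfect square.
For k = 1, 4, 9, 16, 25, 36, 49, 64 the conclusion holds.
k = 81: 81 = 9² and 81 + 19 = 100 = 10².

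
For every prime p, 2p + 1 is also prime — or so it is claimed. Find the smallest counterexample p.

p = 7

Check each prime p in order until 2p + 1 is not prime.
For p = 2, 3, 5 the conclusion holds.
p = 7: 2p + 1 = 15 = 3 × 5, not prime.
So p = 7 is the smallest counterexample.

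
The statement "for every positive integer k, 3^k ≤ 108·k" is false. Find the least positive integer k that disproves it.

k = 1: 3^k = 3 and 108·k = 108, so 3 ≤ 108.
k = 2: 3^k = 9 and 108·k = 216, so 9 ≤ 216.
k = 3: 3^k = 27 and 108·k = 324, so 27 ≤ 324.
k = 4: 3^k = 81 and 108·k = 432, so 81 ≤ 432.
k = 5: 3^k = 243 and 108·k = 540, so 243 ≤ 540.
k = 6: 3^k = 729 and 108·k = 648, so 729 > 648.

k = 6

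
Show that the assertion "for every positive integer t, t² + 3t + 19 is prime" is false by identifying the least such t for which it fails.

t = 15

We need the least positive integer t for which t² + 3t + 19 is not prime.
For t = 1, 2, 3, 4, …, 12, 13, 14 the conclusion holds.
t = 15: t² + 3t + 19 = 289 = 17 × 17, composite.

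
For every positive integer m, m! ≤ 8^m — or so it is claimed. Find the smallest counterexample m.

m = 20

The first 19 eligible values, up to m = 19, all satisfy the conclusion.
m = 20: m! = 2432902008176640000 and 8^m = 1152921504606846976, so 2432902008176640000 > 1152921504606846976.
Thus m = 20 disproves the claim, and no smaller m works.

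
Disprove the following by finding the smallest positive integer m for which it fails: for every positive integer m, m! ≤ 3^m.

We need the least positive integer m for which m! > 3^m.
For m = 1, 2, 3, 4, 5, 6 the conclusion holds.
m = 7: m! = 5040 and 3^m = 2187, so 5040 > 2187.
Hence m = 7 is a counterexample.

m = 7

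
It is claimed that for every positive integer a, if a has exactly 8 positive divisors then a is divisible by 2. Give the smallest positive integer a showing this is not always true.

a = 105

A counterexample is any positive integer a such that a has exactly 8 positive divisors but a is not divisible by 2; we check each in order.
For a = 24, 30, 40, 42, …, 88, 102, 104 the conclusion holds.
a = 105: τ(105) = 8; 105 mod 2 = 1.
So a = 105 is the smallest counterexample.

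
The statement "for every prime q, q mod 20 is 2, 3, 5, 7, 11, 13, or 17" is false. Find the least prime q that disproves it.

q = 19

A counterexample is any prime q such that the claim fails; we check each in order.
For q = 2, 3, 5, 7, 11, 13, 17 the conclusion holds.
q = 19: 19 mod 20 = 19 — not in {2, 3, 5, 7, 11, 13, 17}.
Hence q = 19 is a counterexample.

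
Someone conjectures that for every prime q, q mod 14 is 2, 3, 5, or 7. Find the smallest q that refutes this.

q = 11

For q = 2, 3, 5, 7 the conclusion holds.
q = 11: 11 mod 14 = 11 — not in {2, 3, 5, 7}.
Hence q = 11 is a counterexample.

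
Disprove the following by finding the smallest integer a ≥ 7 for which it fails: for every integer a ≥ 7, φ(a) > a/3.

a = 12

The first 5 eligible values, up to a = 11, all satisfy the conclusion.
a = 12: φ(12) = 4 and 12/3 = 4, so φ(12) ≤ 12/3.
Thus a = 12 disproves the claim, and no smaller a works.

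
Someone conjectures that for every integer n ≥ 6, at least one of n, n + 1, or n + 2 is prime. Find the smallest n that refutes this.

A counterexample is any integer n ≥ 6 such that n, n + 1, n + 2 are all composite; we check each in order.
For n = 6, 7 the conclusion holds.
n = 8: 8 = 2 × 4; 9 = 3 × 3; 10 = 2 × 5 — all composite.
So n = 8 is the smallest counterexample.

n = 8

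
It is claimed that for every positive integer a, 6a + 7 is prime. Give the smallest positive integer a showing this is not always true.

We need the least positive integer a for which 6a + 7 is not prime.
a = 1: 6a + 7 = 13, prime.
a = 2: 6a + 7 = 19, prime.
a = 3: 6a + 7 = 25 = 5 × 5, composite.

a = 3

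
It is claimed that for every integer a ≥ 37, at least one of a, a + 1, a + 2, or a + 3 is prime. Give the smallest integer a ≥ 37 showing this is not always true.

a = 48

For a = 37, 38, 39, 40, …, 45, 46, 47 the conclusion holds.
a = 48: 48 = 2 × 24; 49 = 7 × 7; 50 = 2 × 25; 51 = 3 × 17 — all composite.
Hence a = 48 is a counterexample.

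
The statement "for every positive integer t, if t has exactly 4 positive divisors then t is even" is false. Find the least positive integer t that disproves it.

t = 15

We need the least positive integer t for which t has exactly 4 positive divisors but t is odd.
The first 4 eligible values, up to t = 14, all satisfy the conclusion.
t = 15: divisors of 15: 1, 3, 5, 15; 15 is odd.
So t = 15 is the smallest counterexample.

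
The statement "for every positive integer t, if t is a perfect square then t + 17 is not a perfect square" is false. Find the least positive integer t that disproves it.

t = 64

Check each positive integer t in order until t is a perfect square but t + 17 is a perfect square.
t = 1: 1 + 17 = 18, not a perfect square.
t = 4: 4 + 17 = 21, not a perfect square.
t = 9: 9 + 17 = 26, not a perfect square.
t = 16: 16 + 17 = 33, not a perfect square.
t = 25: 25 + 17 = 42, not a perfect square.
t = 36: 36 + 17 = 53, not a perfect square.
t = 49: 49 + 17 = 66, not a perfect square.
t = 64: 64 = 8² and 64 + 17 = 81 = 9².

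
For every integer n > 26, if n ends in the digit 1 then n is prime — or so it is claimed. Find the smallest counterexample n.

Check each integer n > 26 in order until n ends in the digit 1 but n is not prime.
n = 31: 31 ends in 1 and is prime.
n = 41: 41 ends in 1 and is prime.
n = 51: 51 ends in 1; 51 = 3 × 17, composite.

n = 51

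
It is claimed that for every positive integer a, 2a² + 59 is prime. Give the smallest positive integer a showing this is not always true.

We need the least positive integer a for which 2a² + 59 is not prime.
a = 1: 2a² + 59 = 61, prime.
a = 2: 2a² + 59 = 67, prime.
a = 3: 2a² + 59 = 77 = 7 × 11, composite.

a = 3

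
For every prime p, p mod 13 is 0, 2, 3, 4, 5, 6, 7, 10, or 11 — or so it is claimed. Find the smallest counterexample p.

p = 47

For p = 2, 3, 5, 7, …, 37, 41, 43 the conclusion holds.
p = 47: 47 mod 13 = 8 — not in {0, 2, 3, 4, 5, 6, 7, 10, 11}.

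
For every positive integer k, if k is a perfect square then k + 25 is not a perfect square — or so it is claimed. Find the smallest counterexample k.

k = 144

A counterexample is any positive integer k such that k is a perfect square but k + 25 is a perfect square; we check each in order.
For k = 1, 4, 9, 16, …, 81, 100, 121 the conclusion holds.
k = 144: 144 = 12² and 144 + 25 = 169 = 13².
Thus k = 144 disproves the claim, and no smaller k works.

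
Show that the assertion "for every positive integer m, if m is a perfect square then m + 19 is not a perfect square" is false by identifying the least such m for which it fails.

Check each positive integer m in order until m is a perfect square but m + 19 is a perfect square.
The first 8 eligible values, up to m = 64, all satisfy the conclusion.
m = 81: 81 = 9² and 81 + 19 = 100 = 10².

m = 81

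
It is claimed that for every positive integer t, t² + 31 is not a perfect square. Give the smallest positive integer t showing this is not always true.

We need the least positive integer t for which t² + 31 is a perfect square.
For t = 1, 2, 3, 4, …, 12, 13, 14 the conclusion holds.
t = 15: 15² + 31 = 256 = 16², a perfect square.

t = 15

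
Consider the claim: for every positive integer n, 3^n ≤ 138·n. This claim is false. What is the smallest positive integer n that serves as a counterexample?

n = 7

We need the least positive integer n for which 3^n > 138·n.
n = 1: 3^n = 3 and 138·n = 138, so 3 ≤ 138.
n = 2: 3^n = 9 and 138·n = 276, so 9 ≤ 276.
n = 3: 3^n = 27 and 138·n = 414, so 27 ≤ 414.
n = 4: 3^n = 81 and 138·n = 552, so 81 ≤ 552.
n = 5: 3^n = 243 and 138·n = 690, so 243 ≤ 690.
n = 6: 3^n = 729 and 138·n = 828, so 729 ≤ 828.
n = 7: 3^n = 2187 and 138·n = 966, so 2187 > 966.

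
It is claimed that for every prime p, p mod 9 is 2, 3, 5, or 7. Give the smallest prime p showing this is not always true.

We need the least prime p for which the claim fails.
p = 2: 2 mod 9 = 2.
p = 3: 3 mod 9 = 3.
p = 5: 5 mod 9 = 5.
p = 7: 7 mod 9 = 7.
p = 11: 11 mod 9 = 2.
p = 13: 13 mod 9 = 4 — not in {2, 3, 5, 7}.

p = 13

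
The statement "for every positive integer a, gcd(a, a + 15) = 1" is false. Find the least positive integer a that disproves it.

Check each positive integer a in order until gcd(a, a + 15) > 1.
For a = 1, 2 the conclusion holds.
a = 3: gcd(3, 18) = 3.
So a = 3 is the smallest counterexample.

a = 3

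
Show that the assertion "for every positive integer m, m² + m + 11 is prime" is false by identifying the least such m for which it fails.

m = 10

Check each positive integer m in order until m² + m + 11 is not prime.
For m = 1, 2, 3, 4, 5, 6, 7, 8, 9 the conclusion holds.
m = 10: m² + m + 11 = 121 = 11 × 11, composite.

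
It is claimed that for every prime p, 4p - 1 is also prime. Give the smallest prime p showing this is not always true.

We need the least prime p for which 4p - 1 is not prime.
For p = 2, 3, 5 the conclusion holds.
p = 7: 4p - 1 = 27 = 3 × 9, not prime.

p = 7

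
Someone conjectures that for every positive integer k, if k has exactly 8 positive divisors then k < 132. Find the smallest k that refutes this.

Check each positive integer k in order until k has exactly 8 positive divisors but the claim fails.
For k = 24, 30, 40, 42, …, 114, 128, 130 the conclusion holds.
k = 135: τ(135) = 8; 135 ≥ 132.

k = 135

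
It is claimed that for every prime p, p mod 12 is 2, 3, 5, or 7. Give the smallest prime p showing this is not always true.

The first 4 eligible values, up to p = 7, all satisfy the conclusion.
p = 11: 11 mod 12 = 11 — not in {2, 3, 5, 7}.
So p = 11 is the smallest counterexample.

p = 11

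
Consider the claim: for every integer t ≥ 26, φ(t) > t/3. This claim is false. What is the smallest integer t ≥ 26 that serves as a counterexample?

We need the least integer t ≥ 26 for which the claim fails.
The first 4 eligible values, up to t = 29, all satisfy the conclusion.
t = 30: φ(30) = 8 and 30/3 = 10, so φ(30) ≤ 30/3.

t = 30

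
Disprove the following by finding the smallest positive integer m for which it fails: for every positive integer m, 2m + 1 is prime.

m = 4

A counterexample is any positive integer m such that 2m + 1 is not prime; we check each in order.
m = 1: 2m + 1 = 3, prime.
m = 2: 2m + 1 = 5, prime.
m = 3: 2m + 1 = 7, prime.
m = 4: 2m + 1 = 9 = 3 × 3, composite.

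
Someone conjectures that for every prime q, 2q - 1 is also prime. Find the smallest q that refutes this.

q = 5

Check each prime q in order until 2q - 1 is not prime.
For q = 2, 3 the conclusion holds.
q = 5: 2q - 1 = 9 = 3 × 3, not prime.
So q = 5 is the smallest counterexample.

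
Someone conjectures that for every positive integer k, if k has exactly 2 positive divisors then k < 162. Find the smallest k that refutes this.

A counterexample is any positive integer k such that k has exactly 2 positive divisors but the claim fails; we check each in order.
For k = 2, 3, 5, 7, …, 149, 151, 157 the conclusion holds.
k = 163: τ(163) = 2; 163 ≥ 162.

k = 163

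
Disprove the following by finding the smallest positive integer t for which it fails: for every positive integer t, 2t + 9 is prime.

t = 3

We need the least positive integer t for which 2t + 9 is not prime.
t = 1: 2t + 9 = 11, prime.
t = 2: 2t + 9 = 13, prime.
t = 3: 2t + 9 = 15 = 3 × 5, composite.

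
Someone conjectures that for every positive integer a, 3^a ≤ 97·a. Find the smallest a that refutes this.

A counterexample is any positive integer a such that 3^a > 97·a; we check each in order.
The first 5 eligible values, up to a = 5, all satisfy the conclusion.
a = 6: 3^a = 729 and 97·a = 582, so 729 > 582.
Hence a = 6 is a counterexample.

a = 6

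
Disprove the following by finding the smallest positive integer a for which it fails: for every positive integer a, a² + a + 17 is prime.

a = 16

A counterexample is any positive integer a such that a² + a + 17 is not prime; we check each in order.
The first 15 eligible values, up to a = 15, all satisfy the conclusion.
a = 16: a² + a + 17 = 289 = 17 × 17, composite.
Hence a = 16 is a counterexample.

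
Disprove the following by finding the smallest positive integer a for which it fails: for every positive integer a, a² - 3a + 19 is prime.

a = 18

Check each positive integer a in order until a² - 3a + 19 is not prime.
The first 17 eligible values, up to a = 17, all satisfy the conclusion.
a = 18: a² - 3a + 19 = 289 = 17 × 17, composite.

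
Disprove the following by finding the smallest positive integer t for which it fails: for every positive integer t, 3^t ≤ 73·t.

Check each positive integer t in order until 3^t > 73·t.
For t = 1, 2, 3, 4, 5 the conclusion holds.
t = 6: 3^t = 729 and 73·t = 438, so 729 > 438.
So t = 6 is the smallest counterexample.

t = 6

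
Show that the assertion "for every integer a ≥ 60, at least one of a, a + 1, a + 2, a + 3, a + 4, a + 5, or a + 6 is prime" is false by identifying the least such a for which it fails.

We need the least integer a ≥ 60 for which a, a + 1, a + 2, a + 3, a + 4, a + 5, a + 6 are all composite.
For a = 60, 61, 62, 63, …, 87, 88, 89 the conclusion holds.
a = 90: 90 = 2 × 45; 91 = 7 × 13; 92 = 2 × 46; 93 = 3 × 31; 94 = 2 × 47; 95 = 5 × 19; 96 = 2 × 48 — all composite.

a = 90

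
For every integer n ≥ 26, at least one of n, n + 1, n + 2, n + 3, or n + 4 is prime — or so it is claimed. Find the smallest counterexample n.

We need the least integer n ≥ 26 for which n, n + 1, n + 2, n + 3, n + 4 are all composite.
The first 6 eligible values, up to n = 31, all satisfy the conclusion.
n = 32: 32 = 2 × 16; 33 = 3 × 11; 34 = 2 × 17; 35 = 5 × 7; 36 = 2 × 18 — all composite.

n = 32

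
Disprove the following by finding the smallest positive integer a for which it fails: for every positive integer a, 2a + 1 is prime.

Check each positive integer a in order until 2a + 1 is not prime.
For a = 1, 2, 3 the conclusion holds.
a = 4: 2a + 1 = 9 = 3 × 3, composite.

a = 4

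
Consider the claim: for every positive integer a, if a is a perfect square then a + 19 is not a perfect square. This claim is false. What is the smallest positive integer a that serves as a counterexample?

a = 81

a = 1: 1 + 19 = 20, not a perfect square.
a = 4: 4 + 19 = 23, not a perfect square.
a = 9: 9 + 19 = 28, not a perfect square.
a = 16: 16 + 19 = 35, not a perfect square.
a = 25: 25 + 19 = 44, not a perfect square.
a = 36: 36 + 19 = 55, not a perfect square.
a = 49: 49 + 19 = 68, not a perfect square.
a = 64: 64 + 19 = 83, not a perfect square.
a = 81: 81 = 9² and 81 + 19 = 100 = 10².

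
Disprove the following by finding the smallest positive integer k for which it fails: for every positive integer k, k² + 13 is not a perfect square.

k = 6

Check each positive integer k in order until k² + 13 is a perfect square.
For k = 1, 2, 3, 4, 5 the conclusion holds.
k = 6: 6² + 13 = 49 = 7², a perfect square.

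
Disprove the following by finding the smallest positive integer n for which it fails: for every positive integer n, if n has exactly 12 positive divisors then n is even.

We need the least positive integer n for which n has exactly 12 positive divisors but n is odd.
For n = 60, 72, 84, 90, …, 294, 306, 308 the conclusion holds.
n = 315: divisors of 315: 12 divisors; 315 is odd.
Hence n = 315 is a counterexample.

n = 315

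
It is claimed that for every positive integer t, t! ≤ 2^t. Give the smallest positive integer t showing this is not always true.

t = 4

t = 1: t! = 1 and 2^t = 2, so 1 ≤ 2.
t = 2: t! = 2 and 2^t = 4, so 2 ≤ 4.
t = 3: t! = 6 and 2^t = 8, so 6 ≤ 8.
t = 4: t! = 24 and 2^t = 16, so 24 > 16.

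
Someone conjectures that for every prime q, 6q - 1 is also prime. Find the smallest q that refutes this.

q = 11

We need the least prime q for which 6q - 1 is not prime.
q = 2: 6q - 1 = 11, prime.
q = 3: 6q - 1 = 17, prime.
q = 5: 6q - 1 = 29, prime.
q = 7: 6q - 1 = 41, prime.
q = 11: 6q - 1 = 65 = 5 × 13, not prime.
Hence q = 11 is a counterexample.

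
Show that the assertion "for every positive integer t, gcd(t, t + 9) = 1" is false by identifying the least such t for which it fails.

We need the least positive integer t for which gcd(t, t + 9) > 1.
For t = 1, 2 the conclusion holds.
t = 3: gcd(3, 12) = 3.
Thus t = 3 disproves the claim, and no smaller t works.

t = 3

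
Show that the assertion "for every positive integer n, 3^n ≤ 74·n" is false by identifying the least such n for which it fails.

We need the least positive integer n for which 3^n > 74·n.
The first 5 eligible values, up to n = 5, all satisfy the conclusion.
n = 6: 3^n = 729 and 74·n = 444, so 729 > 444.
Thus n = 6 disproves the claim, and no smaller n works.

n = 6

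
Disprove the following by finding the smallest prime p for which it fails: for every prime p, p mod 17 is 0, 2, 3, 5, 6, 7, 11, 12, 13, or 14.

Check each prime p in order until the claim fails.
For p = 2, 3, 5, 7, …, 31, 37, 41 the conclusion holds.
p = 43: 43 mod 17 = 9 — not in {0, 2, 3, 5, 6, 7, 11, 12, 13, 14}.
So p = 43 is the smallest counterexample.

p = 43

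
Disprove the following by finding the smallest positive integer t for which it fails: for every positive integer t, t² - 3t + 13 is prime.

t = 12

Check each positive integer t in order until t² - 3t + 13 is not prime.
For t = 1, 2, 3, 4, …, 9, 10, 11 the conclusion holds.
t = 12: t² - 3t + 13 = 121 = 11 × 11, composite.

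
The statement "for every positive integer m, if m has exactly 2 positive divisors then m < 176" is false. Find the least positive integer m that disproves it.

m = 179

Check each positive integer m in order until m has exactly 2 positive divisors but the claim fails.
For m = 2, 3, 5, 7, …, 163, 167, 173 the conclusion holds.
m = 179: τ(179) = 2; 179 ≥ 176.
So m = 179 is the smallest counterexample.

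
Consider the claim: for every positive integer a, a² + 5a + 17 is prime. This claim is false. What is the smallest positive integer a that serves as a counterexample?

a = 8

Check each positive integer a in order until a² + 5a + 17 is not prime.
For a = 1, 2, 3, 4, 5, 6, 7 the conclusion holds.
a = 8: a² + 5a + 17 = 121 = 11 × 11, composite.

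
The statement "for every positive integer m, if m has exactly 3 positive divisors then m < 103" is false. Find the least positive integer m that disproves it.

m = 4: τ(4) = 3; 4 < 103.
m = 9: τ(9) = 3; 9 < 103.
m = 25: τ(25) = 3; 25 < 103.
m = 49: τ(49) = 3; 49 < 103.
m = 121: τ(121) = 3; 121 ≥ 103.
Hence m = 121 is a counterexample.

m = 121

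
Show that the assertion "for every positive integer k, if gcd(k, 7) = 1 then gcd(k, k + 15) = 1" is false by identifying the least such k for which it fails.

For k = 1, 2 the conclusion holds.
k = 3: gcd(3, 18) = 3.

k = 3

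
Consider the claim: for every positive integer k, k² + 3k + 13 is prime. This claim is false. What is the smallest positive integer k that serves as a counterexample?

Check each positive integer k in order until k² + 3k + 13 is not prime.
The first 8 eligible values, up to k = 8, all satisfy the conclusion.
k = 9: k² + 3k + 13 = 121 = 11 × 11, composite.

k = 9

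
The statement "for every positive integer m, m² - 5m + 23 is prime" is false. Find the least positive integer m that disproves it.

Check each positive integer m in order until m² - 5m + 23 is not prime.
For m = 1, 2, 3, 4, …, 16, 17, 18 the conclusion holds.
m = 19: m² - 5m + 23 = 289 = 17 × 17, composite.
So m = 19 is the smallest counterexample.

m = 19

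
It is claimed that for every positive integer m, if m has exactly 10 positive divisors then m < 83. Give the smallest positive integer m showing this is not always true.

m = 48: τ(48) = 10; 48 < 83.
m = 80: τ(80) = 10; 80 < 83.
m = 112: τ(112) = 10; 112 ≥ 83.
So m = 112 is the smallest counterexample.

m = 112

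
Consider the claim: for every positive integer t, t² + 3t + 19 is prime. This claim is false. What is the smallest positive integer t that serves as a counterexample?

t = 15

For t = 1, 2, 3, 4, …, 12, 13, 14 the conclusion holds.
t = 15: t² + 3t + 19 = 289 = 17 × 17, composite.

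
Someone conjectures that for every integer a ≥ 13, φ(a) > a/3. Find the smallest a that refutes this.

Check each integer a ≥ 13 in order until the claim fails.
a = 13: φ(13) = 12 and 13/3 = 13/3, so φ(13) > 13/3.
a = 14: φ(14) = 6 and 14/3 = 14/3, so φ(14) > 14/3.
a = 15: φ(15) = 8 and 15/3 = 5, so φ(15) > 15/3.
a = 16: φ(16) = 8 and 16/3 = 16/3, so φ(16) > 16/3.
a = 17: φ(17) = 16 and 17/3 = 17/3, so φ(17) > 17/3.
a = 18: φ(18) = 6 and 18/3 = 6, so φ(18) ≤ 18/3.

a = 18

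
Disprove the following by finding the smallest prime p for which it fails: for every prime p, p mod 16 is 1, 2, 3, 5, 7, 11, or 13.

p = 31

Check each prime p in order until the claim fails.
The first 10 eligible values, up to p = 29, all satisfy the conclusion.
p = 31: 31 mod 16 = 15 — not in {1, 2, 3, 5, 7, 11, 13}.
Hence p = 31 is a counterexample.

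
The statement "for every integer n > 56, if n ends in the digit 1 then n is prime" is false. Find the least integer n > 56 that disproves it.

n = 81

For n = 61, 71 the conclusion holds.
n = 81: 81 ends in 1; 81 = 3 × 27, composite.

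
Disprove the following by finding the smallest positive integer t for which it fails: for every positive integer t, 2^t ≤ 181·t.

For t = 1, 2, 3, 4, 5, 6, 7, 8, 9, 10 the conclusion holds.
t = 11: 2^t = 2048 and 181·t = 1991, so 2048 > 1991.

t = 11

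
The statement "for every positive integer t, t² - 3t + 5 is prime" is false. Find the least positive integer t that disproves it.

We need the least positive integer t for which t² - 3t + 5 is not prime.
t = 1: t² - 3t + 5 = 3, prime.
t = 2: t² - 3t + 5 = 3, prime.
t = 3: t² - 3t + 5 = 5, prime.
t = 4: t² - 3t + 5 = 9 = 3 × 3, composite.

t = 4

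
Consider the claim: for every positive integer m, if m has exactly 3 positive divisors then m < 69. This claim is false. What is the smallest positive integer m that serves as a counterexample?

Check each positive integer m in order until m has exactly 3 positive divisors but the claim fails.
The first 4 eligible values, up to m = 49, all satisfy the conclusion.
m = 121: τ(121) = 3; 121 ≥ 69.
So m = 121 is the smallest counterexample.

m = 121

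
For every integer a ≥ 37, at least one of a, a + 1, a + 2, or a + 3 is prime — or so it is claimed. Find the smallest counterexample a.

A counterexample is any integer a ≥ 37 such that a, a + 1, a + 2, a + 3 are all composite; we check each in order.
For a = 37, 38, 39, 40, …, 45, 46, 47 the conclusion holds.
a = 48: 48 = 2 × 24; 49 = 7 × 7; 50 = 2 × 25; 51 = 3 × 17 — all composite.
Thus a = 48 disproves the claim, and no smaller a works.

a = 48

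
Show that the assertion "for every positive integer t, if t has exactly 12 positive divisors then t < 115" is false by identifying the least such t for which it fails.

Check each positive integer t in order until t has exactly 12 positive divisors but the claim fails.
The first 6 eligible values, up to t = 108, all satisfy the conclusion.
t = 126: τ(126) = 12; 126 ≥ 115.

t = 126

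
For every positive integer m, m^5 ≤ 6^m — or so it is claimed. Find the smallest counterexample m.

m = 1: m^5 = 1 and 6^m = 6, so 1 ≤ 6.
m = 2: m^5 = 32 and 6^m = 36, so 32 ≤ 36.
m = 3: m^5 = 243 and 6^m = 216, so 243 > 216.
So m = 3 is the smallest counterexample.

m = 3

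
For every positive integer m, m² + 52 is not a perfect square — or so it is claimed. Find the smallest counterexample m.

For m = 1, 2, 3, 4, …, 9, 10, 11 the conclusion holds.
m = 12: 12² + 52 = 196 = 14², a perfect square.
Thus m = 12 disproves the claim, and no smaller m works.

m = 12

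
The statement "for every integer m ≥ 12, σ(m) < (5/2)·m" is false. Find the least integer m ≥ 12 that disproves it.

m = 24

A counterexample is any integer m ≥ 12 such that the claim fails; we check each in order.
For m = 12, 13, 14, 15, …, 21, 22, 23 the conclusion holds.
m = 24: σ(24) = 60; 60 ≥ 60.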